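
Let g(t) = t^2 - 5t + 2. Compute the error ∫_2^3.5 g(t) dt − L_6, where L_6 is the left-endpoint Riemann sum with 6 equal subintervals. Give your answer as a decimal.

0.078125

Exact integral: ∫_2^3.5 g(t) dt = -6.
L_6 = -6.078125.
Error = -6 − (-6.078125) = 0.078125.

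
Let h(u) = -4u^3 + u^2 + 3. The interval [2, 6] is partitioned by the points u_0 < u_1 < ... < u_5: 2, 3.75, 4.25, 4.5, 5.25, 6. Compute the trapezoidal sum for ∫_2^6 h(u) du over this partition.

Subinterval widths: 1.75, 0.5, 0.25, 0.75, 0.75.
h(2) = -25, h(3.75) = -193.875, h(4.25) = -286, h(4.5) = -341.25, h(5.25) = -548.25, h(6) = -825.
On each subinterval the trapezoid contributes (Δu_i/2)·[h(u_{i-1}) + h(u_i)].
Sum = -1238.421875.

-1238.421875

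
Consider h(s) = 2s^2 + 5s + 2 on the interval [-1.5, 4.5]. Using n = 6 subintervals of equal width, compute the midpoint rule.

Δs = (4.5 − (-1.5))/6 = 1.
Midpoints: -1, 0, 1, 2, 3, 4.
h(-1) = -1, h(0) = 2, h(1) = 9, h(2) = 20, h(3) = 35, h(4) = 54.
Sum = Δs · [h(-1) + h(0) + h(1) + ...].
Sum = 119.

119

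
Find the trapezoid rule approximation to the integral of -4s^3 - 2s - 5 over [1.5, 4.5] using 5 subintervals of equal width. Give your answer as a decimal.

-444.48

Δs = (4.5 − 1.5)/5 = 0.6.
f(1.5) = -21.5, f(2.1) = -46.244, f(2.7) = -89.132, f(3.3) = -155.348, f(3.9) = -250.076, f(4.5) = -378.5.
T_5 = (Δs/2)·[f(s_0) + 2f(s_1) + ... + 2f(s_{4}) + f(s_5)].
Sum = -444.48.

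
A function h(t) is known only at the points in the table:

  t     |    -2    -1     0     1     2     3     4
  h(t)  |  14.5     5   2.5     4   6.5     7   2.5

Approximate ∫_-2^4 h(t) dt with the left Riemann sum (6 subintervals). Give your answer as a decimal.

39.5

Δt = 1.
Sum = 1·[14.5 + 5 + 2.5 + 4 + 6.5 + 7] = 39.5.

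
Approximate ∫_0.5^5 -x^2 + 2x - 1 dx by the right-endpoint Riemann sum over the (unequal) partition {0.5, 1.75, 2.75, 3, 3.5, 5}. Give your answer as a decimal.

-31.890625

Subinterval widths: 1.25, 1, 0.25, 0.5, 1.5.
Right endpoints: 1.75, 2.75, 3, 3.5, 5.
f(1.75) = -0.5625, f(2.75) = -3.0625, f(3) = -4, f(3.5) = -6.25, f(5) = -16.
Sum = Σ Δx_i · f(x_i).
Sum = -31.890625.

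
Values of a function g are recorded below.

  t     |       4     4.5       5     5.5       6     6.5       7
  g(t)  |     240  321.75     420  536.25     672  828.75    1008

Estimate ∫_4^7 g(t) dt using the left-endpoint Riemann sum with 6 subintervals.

Δt = 0.5.
Sum = 0.5·[240 + 321.75 + 420 + 536.25 + 672 + 828.75] = 1509.375.

1509.375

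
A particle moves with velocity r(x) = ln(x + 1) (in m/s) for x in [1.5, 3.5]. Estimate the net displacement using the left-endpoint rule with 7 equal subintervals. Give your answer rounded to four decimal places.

Δx = (3.5 − 1.5)/7 = 2/7.
Left endpoints: 1.5, 25/14, 29/14, 33/14, 37/14, 41/14, 45/14.
r(1.5) ≈ 0.9163, r(25/14) ≈ 1.0245, r(29/14) ≈ 1.1221, r(33/14) ≈ 1.2111, r(37/14) ≈ 1.2928, r(41/14) ≈ 1.3683, r(45/14) ≈ 1.4385.
Sum = Δx · [r(1.5) + r(25/14) + r(29/14) + ...].
Sum ≈ 2.3924.

2.3924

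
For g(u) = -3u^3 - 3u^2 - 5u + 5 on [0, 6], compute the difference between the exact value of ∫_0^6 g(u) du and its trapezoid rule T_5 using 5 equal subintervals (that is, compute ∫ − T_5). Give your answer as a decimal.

Exact integral: ∫_0^6 g(u) du = -1248.
T_5 = -1291.2.
Error = -1248 − (-1291.2) = 43.2.

43.2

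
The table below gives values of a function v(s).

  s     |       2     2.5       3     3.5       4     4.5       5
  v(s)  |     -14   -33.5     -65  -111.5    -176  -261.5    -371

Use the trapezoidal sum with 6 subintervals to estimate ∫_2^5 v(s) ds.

Δs = 0.5.
T_6 = (0.5/2)·[(-14) + 2·(-33.5) + 2·(-65) + 2·(-111.5) + 2·(-176) + 2·(-261.5) + (-371)] = -420.

-420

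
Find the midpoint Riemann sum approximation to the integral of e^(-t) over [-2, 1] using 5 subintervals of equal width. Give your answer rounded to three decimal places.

Δt = (1 − (-2))/5 = 0.6.
Midpoints: -1.7, -1.1, -0.5, 0.1, 0.7.
f(-1.7) ≈ 5.474, f(-1.1) ≈ 3.004, f(-0.5) ≈ 1.649, f(0.1) ≈ 0.905, f(0.7) ≈ 0.497.
Sum = Δt · [f(-1.7) + f(-1.1) + f(-0.5) + f(0.1) + f(0.7)].
Sum ≈ 6.917.

6.917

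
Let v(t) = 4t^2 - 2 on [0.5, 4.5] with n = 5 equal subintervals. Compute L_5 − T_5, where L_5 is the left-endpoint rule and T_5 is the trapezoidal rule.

L_5 = 83.04.
T_5 = 115.04.
L_5 − T_5 = -32.

-32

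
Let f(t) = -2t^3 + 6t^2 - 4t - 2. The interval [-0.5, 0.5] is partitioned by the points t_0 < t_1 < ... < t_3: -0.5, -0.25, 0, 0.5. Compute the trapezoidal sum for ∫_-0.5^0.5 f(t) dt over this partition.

Subinterval widths: 0.25, 0.25, 0.5.
f(-0.5) = 1.75, f(-0.25) = -0.59375, f(0) = -2, f(0.5) = -2.75.
On each subinterval the trapezoid contributes (Δt_i/2)·[f(t_{i-1}) + f(t_i)].
Sum = -1.3671875.

-1.3671875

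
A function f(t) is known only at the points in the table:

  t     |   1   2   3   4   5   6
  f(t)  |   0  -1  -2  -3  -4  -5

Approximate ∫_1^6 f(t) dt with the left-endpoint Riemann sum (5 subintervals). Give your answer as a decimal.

Δt = 1.
Sum = 1·[0 + (-1) + (-2) + (-3) + (-4)] = -10.

-10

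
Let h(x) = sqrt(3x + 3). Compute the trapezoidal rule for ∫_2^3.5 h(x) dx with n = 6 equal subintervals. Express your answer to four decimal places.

Δx = (3.5 − 2)/6 = 0.25.
h(2) ≈ 3.0000, h(2.25) ≈ 3.1225, h(2.5) ≈ 3.2404, h(2.75) ≈ 3.3541, h(3) ≈ 3.4641, h(3.25) ≈ 3.5707, h(3.5) ≈ 3.6742.
T_6 = (Δx/2)·[h(x_0) + 2h(x_1) + ... + 2h(x_{5}) + h(x_6)].
Sum ≈ 5.0222.

5.0222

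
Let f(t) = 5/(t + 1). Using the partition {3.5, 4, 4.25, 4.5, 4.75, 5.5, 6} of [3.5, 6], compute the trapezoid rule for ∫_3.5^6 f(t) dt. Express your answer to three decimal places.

Subinterval widths: 0.5, 0.25, 0.25, 0.25, 0.75, 0.5.
f(3.5) = 10/9, f(4) = 1, f(4.25) = 20/21, f(4.5) = 10/11, f(4.75) = 20/23, f(5.5) = 10/13, f(6) = 5/7.
On each subinterval the trapezoid contributes (Δt_i/2)·[f(t_{i-1}) + f(t_i)].
Sum ≈ 2.212.

2.212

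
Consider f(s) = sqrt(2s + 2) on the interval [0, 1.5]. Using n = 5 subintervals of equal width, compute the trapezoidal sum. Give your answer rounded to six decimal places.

Δs = (1.5 − 0)/5 = 0.3.
f(0) ≈ 1.414214, f(0.3) ≈ 1.612452, f(0.6) ≈ 1.788854, f(0.9) ≈ 1.949359, f(1.2) ≈ 2.097618, f(1.5) ≈ 2.236068.
T_5 = (Δs/2)·[f(s_0) + 2f(s_1) + ... + 2f(s_{4}) + f(s_5)].
Sum ≈ 2.782027.

2.782027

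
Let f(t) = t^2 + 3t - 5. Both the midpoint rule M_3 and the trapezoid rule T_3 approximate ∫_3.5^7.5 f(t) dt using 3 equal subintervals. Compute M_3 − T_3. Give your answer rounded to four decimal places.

M_3 ≈ 171.740741.
T_3 ≈ 173.518519.
M_3 − T_3 ≈ -1.7778.

-1.7778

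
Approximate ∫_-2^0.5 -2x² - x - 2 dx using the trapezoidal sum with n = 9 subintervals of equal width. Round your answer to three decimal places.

-8.606

Δx = (0.5 − (-2))/9 = 5/18.
f(-2) = -8, f(-31/18) = -503/81, f(-13/9) = -383/81, f(-7/6) = -32/9, f(-8/9) = -218/81, f(-11/18) = -173/81, f(-1/3) = -17/9, f(-1/18) = -158/81, f(2/9) = -188/81, f(0.5) = -3.
T_9 = (Δx/2)·[f(x_0) + 2f(x_1) + ... + 2f(x_{8}) + f(x_9)].
Sum ≈ -8.606.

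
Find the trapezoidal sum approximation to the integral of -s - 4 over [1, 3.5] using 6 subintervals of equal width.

-15.625

Δs = (3.5 − 1)/6 = 5/12.
f(1) = -5, f(17/12) = -65/12, f(11/6) = -35/6, f(2.25) = -6.25, f(8/3) = -20/3, f(37/12) = -85/12, f(3.5) = -7.5.
T_6 = (Δs/2)·[f(s_0) + 2f(s_1) + ... + 2f(s_{5}) + f(s_6)].
Sum = -15.625.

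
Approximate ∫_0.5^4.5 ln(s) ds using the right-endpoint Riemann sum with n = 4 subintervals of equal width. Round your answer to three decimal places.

4.079

Δs = (4.5 − 0.5)/4 = 1.
Right endpoints: 1.5, 2.5, 3.5, 4.5.
f(1.5) ≈ 0.405, f(2.5) ≈ 0.916, f(3.5) ≈ 1.253, f(4.5) ≈ 1.504.
Sum = Δs · [f(1.5) + f(2.5) + f(3.5) + f(4.5)].
Sum ≈ 4.079.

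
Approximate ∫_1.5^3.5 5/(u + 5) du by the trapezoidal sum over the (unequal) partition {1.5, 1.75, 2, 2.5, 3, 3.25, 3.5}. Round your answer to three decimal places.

Subinterval widths: 0.25, 0.25, 0.5, 0.5, 0.25, 0.25.
f(1.5) = 10/13, f(1.75) = 20/27, f(2) = 5/7, f(2.5) = 2/3, f(3) = 0.625, f(3.25) = 20/33, f(3.5) = 10/17.
On each subinterval the trapezoid contributes (Δu_i/2)·[f(u_{i-1}) + f(u_i)].
Sum ≈ 1.342.

1.342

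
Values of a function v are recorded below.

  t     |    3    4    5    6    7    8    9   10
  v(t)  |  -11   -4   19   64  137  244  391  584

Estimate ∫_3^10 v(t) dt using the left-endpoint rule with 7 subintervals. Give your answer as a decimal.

840

Δt = 1.
Sum = 1·[(-11) + (-4) + 19 + 64 + 137 + 244 + 391] = 840.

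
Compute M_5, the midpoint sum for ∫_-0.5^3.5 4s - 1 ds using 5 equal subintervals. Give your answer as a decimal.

20

Δs = (3.5 − (-0.5))/5 = 0.8.
Midpoints: -0.1, 0.7, 1.5, 2.3, 3.1.
f(-0.1) = -1.4, f(0.7) = 1.8, f(1.5) = 5, f(2.3) = 8.2, f(3.1) = 11.4.
Sum = Δs · [f(-0.1) + f(0.7) + f(1.5) + f(2.3) + f(3.1)].
Sum = 20.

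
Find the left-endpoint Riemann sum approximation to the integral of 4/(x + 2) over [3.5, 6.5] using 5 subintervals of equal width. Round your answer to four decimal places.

1.8206

Δx = (6.5 − 3.5)/5 = 0.6.
Left endpoints: 3.5, 4.1, 4.7, 5.3, 5.9.
f(3.5) = 8/11, f(4.1) = 40/61, f(4.7) = 40/67, f(5.3) = 40/73, f(5.9) = 40/79.
Sum = Δx · [f(3.5) + f(4.1) + f(4.7) + f(5.3) + f(5.9)].
Sum ≈ 1.8206.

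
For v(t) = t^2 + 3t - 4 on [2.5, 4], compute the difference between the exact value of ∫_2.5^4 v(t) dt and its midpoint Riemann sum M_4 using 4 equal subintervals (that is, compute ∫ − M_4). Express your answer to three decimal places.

0.018

Exact integral: ∫_2.5^4 v(t) dt = 24.75.
M_4 ≈ 24.73242.
Error ≈ 24.75 − 24.73242 ≈ 0.018.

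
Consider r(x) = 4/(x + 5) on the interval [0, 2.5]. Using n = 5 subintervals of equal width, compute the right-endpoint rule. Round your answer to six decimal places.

Δx = (2.5 − 0)/5 = 0.5.
Right endpoints: 0.5, 1, 1.5, 2, 2.5.
r(0.5) = 8/11, r(1) = 2/3, r(1.5) = 8/13, r(2) = 4/7, r(2.5) = 8/15.
Sum = Δx · [r(0.5) + r(1) + r(1.5) + r(2) + r(2.5)].
Sum ≈ 1.557043.

1.557043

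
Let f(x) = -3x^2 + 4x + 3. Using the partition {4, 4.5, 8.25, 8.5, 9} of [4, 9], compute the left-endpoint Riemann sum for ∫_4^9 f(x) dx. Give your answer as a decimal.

-295.484375

Subinterval widths: 0.5, 3.75, 0.25, 0.5.
Left endpoints: 4, 4.5, 8.25, 8.5.
f(4) = -29, f(4.5) = -39.75, f(8.25) = -168.1875, f(8.5) = -179.75.
Sum = Σ Δx_i · f(x_i).
Sum = -295.484375.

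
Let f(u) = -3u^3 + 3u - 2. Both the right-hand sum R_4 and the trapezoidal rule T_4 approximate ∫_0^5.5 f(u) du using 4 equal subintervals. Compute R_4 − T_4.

-331.8046875

R_4 ≈ -1026.6201172.
T_4 ≈ -694.8154297.
R_4 − T_4 = -331.8046875.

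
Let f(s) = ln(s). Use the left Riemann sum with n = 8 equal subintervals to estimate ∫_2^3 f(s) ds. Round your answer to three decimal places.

0.884

Δs = (3 − 2)/8 = 0.125.
Left endpoints: 2, 2.125, 2.25, 2.375, 2.5, 2.625, 2.75, 2.875.
f(2) ≈ 0.693, f(2.125) ≈ 0.754, f(2.25) ≈ 0.811, f(2.375) ≈ 0.865, f(2.5) ≈ 0.916, f(2.625) ≈ 0.965, f(2.75) ≈ 1.012, f(2.875) ≈ 1.056.
Sum = Δs · [f(2) + f(2.125) + f(2.25) + ...].
Sum ≈ 0.884.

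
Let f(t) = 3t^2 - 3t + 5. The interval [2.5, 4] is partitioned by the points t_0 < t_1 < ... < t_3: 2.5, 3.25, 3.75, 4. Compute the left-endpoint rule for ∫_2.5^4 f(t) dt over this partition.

34.640625

Subinterval widths: 0.75, 0.5, 0.25.
Left endpoints: 2.5, 3.25, 3.75.
f(2.5) = 16.25, f(3.25) = 26.9375, f(3.75) = 35.9375.
Sum = Σ Δt_i · f(t_i).
Sum = 34.640625.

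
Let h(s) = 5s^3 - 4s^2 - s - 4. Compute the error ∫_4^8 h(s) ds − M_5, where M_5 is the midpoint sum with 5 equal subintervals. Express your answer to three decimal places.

Exact integral: ∫_4^8 h(s) ds ≈ 4162.66667.
M_5 = 4144.32.
Error ≈ 4162.66667 − 4144.32 ≈ 18.347.

18.347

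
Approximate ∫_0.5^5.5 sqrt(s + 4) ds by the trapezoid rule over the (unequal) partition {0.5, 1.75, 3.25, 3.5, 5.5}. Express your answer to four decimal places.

13.1421

Subinterval widths: 1.25, 1.5, 0.25, 2.
f(0.5) ≈ 2.1213, f(1.75) ≈ 2.3979, f(3.25) ≈ 2.6926, f(3.5) ≈ 2.7386, f(5.5) ≈ 3.0822.
On each subinterval the trapezoid contributes (Δs_i/2)·[f(s_{i-1}) + f(s_i)].
Sum ≈ 13.1421.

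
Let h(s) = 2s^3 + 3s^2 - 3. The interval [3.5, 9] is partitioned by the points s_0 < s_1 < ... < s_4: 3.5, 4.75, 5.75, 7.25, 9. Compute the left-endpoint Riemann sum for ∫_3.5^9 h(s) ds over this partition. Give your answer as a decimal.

Subinterval widths: 1.25, 1, 1.5, 1.75.
Left endpoints: 3.5, 4.75, 5.75, 7.25.
h(3.5) = 119.5, h(4.75) = 279.03125, h(5.75) = 476.40625, h(7.25) = 916.84375.
Sum = Σ Δs_i · h(s_i).
Sum = 2747.4921875.

2747.4921875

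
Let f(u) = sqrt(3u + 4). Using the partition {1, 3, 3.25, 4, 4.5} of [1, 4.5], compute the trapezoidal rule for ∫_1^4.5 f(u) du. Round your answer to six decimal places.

Subinterval widths: 2, 0.25, 0.75, 0.5.
f(1) ≈ 2.645751, f(3) ≈ 3.605551, f(3.25) ≈ 3.708099, f(4) ≈ 4.000000, f(4.5) ≈ 4.183300.
On each subinterval the trapezoid contributes (Δu_i/2)·[f(u_{i-1}) + f(u_i)].
Sum ≈ 12.101871.

12.101871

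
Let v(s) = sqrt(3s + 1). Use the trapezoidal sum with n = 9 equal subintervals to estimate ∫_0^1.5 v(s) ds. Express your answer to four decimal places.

Δs = (1.5 − 0)/9 = 1/6.
v(0) ≈ 1.0000, v(1/6) ≈ 1.2247, v(1/3) ≈ 1.4142, v(0.5) ≈ 1.5811, v(2/3) ≈ 1.7321, v(5/6) ≈ 1.8708, v(1) ≈ 2.0000, v(7/6) ≈ 2.1213, v(4/3) ≈ 2.2361, v(1.5) ≈ 2.3452.
T_9 = (Δs/2)·[v(s_0) + 2v(s_1) + ... + 2v(s_{8}) + v(s_9)].
Sum ≈ 2.6422.

2.6422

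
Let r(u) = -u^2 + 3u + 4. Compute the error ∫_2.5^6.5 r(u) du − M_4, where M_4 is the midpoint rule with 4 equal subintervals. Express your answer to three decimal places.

Exact integral: ∫_2.5^6.5 r(u) du ≈ -16.33333.
M_4 = -16.
Error ≈ -16.33333 − (-16) ≈ -0.333.

-0.333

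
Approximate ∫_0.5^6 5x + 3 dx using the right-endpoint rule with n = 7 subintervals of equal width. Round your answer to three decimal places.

Δx = (6 − 0.5)/7 = 11/14.
Right endpoints: 9/7, 29/14, 20/7, 51/14, 31/7, 73/14, 6.
f(9/7) = 66/7, f(29/14) = 187/14, f(20/7) = 121/7, f(51/14) = 297/14, f(31/7) = 176/7, f(73/14) = 407/14, f(6) = 33.
Sum = Δx · [f(9/7) + f(29/14) + f(20/7) + ...].
Sum ≈ 116.679.

116.679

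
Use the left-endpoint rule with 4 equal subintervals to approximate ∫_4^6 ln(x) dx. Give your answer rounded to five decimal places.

3.10228

Δx = (6 − 4)/4 = 0.5.
Left endpoints: 4, 4.5, 5, 5.5.
f(4) ≈ 1.38629, f(4.5) ≈ 1.50408, f(5) ≈ 1.60944, f(5.5) ≈ 1.70475.
Sum = Δx · [f(4) + f(4.5) + f(5) + f(5.5)].
Sum ≈ 3.10228.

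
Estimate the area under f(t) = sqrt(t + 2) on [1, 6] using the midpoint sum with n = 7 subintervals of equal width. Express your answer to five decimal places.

11.62321

Δt = (6 − 1)/7 = 5/7.
Midpoints: 19/14, 29/14, 39/14, 3.5, 59/14, 69/14, 79/14.
f(19/14) ≈ 1.83225, f(29/14) ≈ 2.01778, f(39/14) ≈ 2.18763, f(3.5) ≈ 2.34521, f(59/14) ≈ 2.49285, f(69/14) ≈ 2.63222, f(79/14) ≈ 2.76457.
Sum = Δt · [f(19/14) + f(29/14) + f(39/14) + ...].
Sum ≈ 11.62321.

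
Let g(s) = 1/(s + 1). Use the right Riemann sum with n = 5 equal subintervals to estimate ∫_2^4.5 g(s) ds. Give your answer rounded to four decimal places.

Δs = (4.5 − 2)/5 = 0.5.
Right endpoints: 2.5, 3, 3.5, 4, 4.5.
g(2.5) = 2/7, g(3) = 0.25, g(3.5) = 2/9, g(4) = 0.2, g(4.5) = 2/11.
Sum = Δs · [g(2.5) + g(3) + g(3.5) + g(4) + g(4.5)].
Sum ≈ 0.5699.

0.5699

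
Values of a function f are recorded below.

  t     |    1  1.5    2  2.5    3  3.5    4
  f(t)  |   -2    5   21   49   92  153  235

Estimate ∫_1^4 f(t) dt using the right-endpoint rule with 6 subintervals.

277.5

Δt = 0.5.
Sum = 0.5·[5 + 21 + 49 + 92 + 153 + 235] = 277.5.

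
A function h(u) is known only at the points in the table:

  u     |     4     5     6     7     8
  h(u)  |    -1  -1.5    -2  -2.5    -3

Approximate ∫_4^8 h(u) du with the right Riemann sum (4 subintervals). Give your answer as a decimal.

Δu = 1.
Sum = 1·[(-1.5) + (-2) + (-2.5) + (-3)] = -9.

-9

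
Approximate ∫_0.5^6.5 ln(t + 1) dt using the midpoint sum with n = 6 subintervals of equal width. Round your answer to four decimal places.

8.5252

Δt = (6.5 − 0.5)/6 = 1.
Midpoints: 1, 2, 3, 4, 5, 6.
f(1) ≈ 0.6931, f(2) ≈ 1.0986, f(3) ≈ 1.3863, f(4) ≈ 1.6094, f(5) ≈ 1.7918, f(6) ≈ 1.9459.
Sum = Δt · [f(1) + f(2) + f(3) + ...].
Sum ≈ 8.5252.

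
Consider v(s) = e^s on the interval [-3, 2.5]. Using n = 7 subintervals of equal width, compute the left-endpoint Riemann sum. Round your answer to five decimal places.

7.98413

Δs = (2.5 − (-3))/7 = 11/14.
Left endpoints: -3, -31/14, -10/7, -9/14, 1/7, 13/14, 12/7.
v(-3) ≈ 0.04979, v(-31/14) ≈ 0.10923, v(-10/7) ≈ 0.23965, v(-9/14) ≈ 0.52579, v(1/7) ≈ 1.15356, v(13/14) ≈ 2.53089, v(12/7) ≈ 5.55271.
Sum = Δs · [v(-3) + v(-31/14) + v(-10/7) + ...].
Sum ≈ 7.98413.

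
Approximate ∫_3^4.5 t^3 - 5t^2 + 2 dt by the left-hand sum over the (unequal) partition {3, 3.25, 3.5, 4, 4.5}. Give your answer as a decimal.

-23.30859375

Subinterval widths: 0.25, 0.25, 0.5, 0.5.
Left endpoints: 3, 3.25, 3.5, 4.
f(3) = -16, f(3.25) = -16.484375, f(3.5) = -16.375, f(4) = -14.
Sum = Σ Δt_i · f(t_i).
Sum = -23.30859375.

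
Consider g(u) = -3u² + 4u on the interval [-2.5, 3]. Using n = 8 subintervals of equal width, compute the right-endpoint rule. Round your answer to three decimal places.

Δu = (3 − (-2.5))/8 = 0.6875.
Right endpoints: -1.8125, -1.125, -0.4375, 0.25, 0.9375, 1.625, 2.3125, 3.
g(-1.8125) = -17.10546875, g(-1.125) = -8.296875, g(-0.4375) = -2.32421875, g(0.25) = 0.8125, g(0.9375) = 1.11328125, g(1.625) = -1.421875, g(2.3125) = -6.79296875, g(3) = -15.
Sum = Δu · [g(-1.8125) + g(-1.125) + g(-0.4375) + ...].
Sum ≈ -33.698.

-33.698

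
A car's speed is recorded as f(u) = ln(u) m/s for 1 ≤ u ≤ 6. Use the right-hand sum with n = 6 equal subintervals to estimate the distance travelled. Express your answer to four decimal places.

Δu = (6 − 1)/6 = 5/6.
Right endpoints: 11/6, 8/3, 3.5, 13/3, 31/6, 6.
f(11/6) ≈ 0.6061, f(8/3) ≈ 0.9808, f(3.5) ≈ 1.2528, f(13/3) ≈ 1.4663, f(31/6) ≈ 1.6422, f(6) ≈ 1.7918.
Sum = Δu · [f(11/6) + f(8/3) + f(3.5) + ...].
Sum ≈ 6.4500.

6.4500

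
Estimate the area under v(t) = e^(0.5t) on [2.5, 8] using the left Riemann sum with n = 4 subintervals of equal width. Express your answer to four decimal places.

Δt = (8 − 2.5)/4 = 1.375.
Left endpoints: 2.5, 3.875, 5.25, 6.625.
v(2.5) ≈ 3.4903, v(3.875) ≈ 6.9414, v(5.25) ≈ 13.8046, v(6.625) ≈ 27.4537.
Sum = Δt · [v(2.5) + v(3.875) + v(5.25) + v(6.625)].
Sum ≈ 71.0737.

71.0737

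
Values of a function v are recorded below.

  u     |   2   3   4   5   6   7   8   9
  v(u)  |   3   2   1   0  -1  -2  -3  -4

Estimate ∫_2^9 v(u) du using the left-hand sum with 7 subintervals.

Δu = 1.
Sum = 1·[3 + 2 + 1 + 0 + (-1) + (-2) + (-3)] = 0.

0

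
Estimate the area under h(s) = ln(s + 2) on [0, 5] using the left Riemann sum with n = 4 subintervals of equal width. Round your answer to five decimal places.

Δs = (5 − 0)/4 = 1.25.
Left endpoints: 0, 1.25, 2.5, 3.75.
h(0) ≈ 0.69315, h(1.25) ≈ 1.17865, h(2.5) ≈ 1.50408, h(3.75) ≈ 1.74920.
Sum = Δs · [h(0) + h(1.25) + h(2.5) + h(3.75)].
Sum ≈ 6.40635.

6.40635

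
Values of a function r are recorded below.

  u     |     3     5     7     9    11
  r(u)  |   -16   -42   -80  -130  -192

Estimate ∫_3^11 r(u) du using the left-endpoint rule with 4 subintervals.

-536

Δu = 2.
Sum = 2·[(-16) + (-42) + (-80) + (-130)] = -536.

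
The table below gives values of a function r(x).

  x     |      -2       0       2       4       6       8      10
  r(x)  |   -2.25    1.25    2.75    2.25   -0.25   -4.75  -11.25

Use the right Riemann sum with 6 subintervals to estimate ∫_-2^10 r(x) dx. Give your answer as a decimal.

Δx = 2.
Sum = 2·[1.25 + 2.75 + 2.25 + (-0.25) + (-4.75) + (-11.25)] = -20.

-20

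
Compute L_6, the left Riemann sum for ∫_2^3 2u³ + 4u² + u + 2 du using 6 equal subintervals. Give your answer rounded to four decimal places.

57.5046

Δu = (3 − 2)/6 = 1/6.
Left endpoints: 2, 13/6, 7/3, 2.5, 8/3, 17/6.
f(2) = 36, f(13/6) = 4675/108, f(7/3) = 1391/27, f(2.5) = 60.75, f(8/3) = 1918/27, f(17/6) = 8903/108.
Sum = Δu · [f(2) + f(13/6) + f(7/3) + ...].
Sum ≈ 57.5046.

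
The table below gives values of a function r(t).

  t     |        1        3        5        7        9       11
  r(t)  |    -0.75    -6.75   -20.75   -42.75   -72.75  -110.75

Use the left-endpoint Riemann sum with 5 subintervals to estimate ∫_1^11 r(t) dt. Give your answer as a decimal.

Δt = 2.
Sum = 2·[(-0.75) + (-6.75) + (-20.75) + (-42.75) + (-72.75)] = -287.5.

-287.5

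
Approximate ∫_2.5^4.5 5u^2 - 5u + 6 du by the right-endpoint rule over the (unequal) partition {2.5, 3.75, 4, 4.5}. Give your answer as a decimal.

Subinterval widths: 1.25, 0.25, 0.5.
Right endpoints: 3.75, 4, 4.5.
f(3.75) = 57.5625, f(4) = 66, f(4.5) = 84.75.
Sum = Σ Δu_i · f(u_i).
Sum = 130.828125.

130.828125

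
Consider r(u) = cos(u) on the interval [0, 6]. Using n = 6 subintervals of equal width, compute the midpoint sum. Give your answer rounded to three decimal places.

Δu = (6 − 0)/6 = 1.
Midpoints: 0.5, 1.5, 2.5, 3.5, 4.5, 5.5.
r(0.5) ≈ 0.878, r(1.5) ≈ 0.071, r(2.5) ≈ -0.801, r(3.5) ≈ -0.936, r(4.5) ≈ -0.211, r(5.5) ≈ 0.709.
Sum = Δu · [r(0.5) + r(1.5) + r(2.5) + ...].
Sum ≈ -0.291.

-0.291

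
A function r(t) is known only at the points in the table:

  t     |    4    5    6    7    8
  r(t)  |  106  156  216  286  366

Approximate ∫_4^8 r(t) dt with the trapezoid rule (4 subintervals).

Δt = 1.
T_4 = (1/2)·[106 + 2·156 + 2·216 + 2·286 + 366] = 894.

894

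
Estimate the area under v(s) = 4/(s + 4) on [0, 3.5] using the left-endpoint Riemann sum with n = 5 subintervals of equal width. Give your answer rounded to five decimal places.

2.68504

Δs = (3.5 − 0)/5 = 0.7.
Left endpoints: 0, 0.7, 1.4, 2.1, 2.8.
v(0) = 1, v(0.7) = 40/47, v(1.4) = 20/27, v(2.1) = 40/61, v(2.8) = 10/17.
Sum = Δs · [v(0) + v(0.7) + v(1.4) + v(2.1) + v(2.8)].
Sum ≈ 2.68504.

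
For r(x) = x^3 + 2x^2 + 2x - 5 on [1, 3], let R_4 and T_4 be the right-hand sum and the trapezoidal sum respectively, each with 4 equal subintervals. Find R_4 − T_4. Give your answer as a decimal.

11.5

R_4 = 47.5.
T_4 = 36.
R_4 − T_4 = 11.5.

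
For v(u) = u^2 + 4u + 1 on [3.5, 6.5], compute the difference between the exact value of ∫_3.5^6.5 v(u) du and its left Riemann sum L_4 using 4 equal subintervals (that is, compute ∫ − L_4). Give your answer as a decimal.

Exact integral: ∫_3.5^6.5 v(u) du = 140.25.
L_4 = 124.78125.
Error = 140.25 − 124.78125 = 15.46875.

15.46875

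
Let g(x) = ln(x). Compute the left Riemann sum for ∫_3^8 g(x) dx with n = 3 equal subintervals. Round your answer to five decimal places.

Δx = (8 − 3)/3 = 5/3.
Left endpoints: 3, 14/3, 19/3.
g(3) ≈ 1.09861, g(14/3) ≈ 1.54045, g(19/3) ≈ 1.84583.
Sum = Δx · [g(3) + g(14/3) + g(19/3)].
Sum ≈ 7.47481.

7.47481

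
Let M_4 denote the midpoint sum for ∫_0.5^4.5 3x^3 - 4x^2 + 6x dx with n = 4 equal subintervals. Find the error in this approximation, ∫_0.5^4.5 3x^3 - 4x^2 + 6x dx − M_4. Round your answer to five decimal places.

6.16667

Exact integral: ∫_0.5^4.5 f(x) dx ≈ 246.1666667.
M_4 = 240.
Error ≈ 246.1666667 − 240 ≈ 6.16667.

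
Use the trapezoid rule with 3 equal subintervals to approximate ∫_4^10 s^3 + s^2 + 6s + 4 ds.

Δs = (10 − 4)/3 = 2.
f(4) = 108, f(6) = 292, f(8) = 628, f(10) = 1164.
T_3 = (Δs/2)·[f(s_0) + 2f(s_1) + 2f(s_2) + f(s_3)].
Sum = 3112.

3112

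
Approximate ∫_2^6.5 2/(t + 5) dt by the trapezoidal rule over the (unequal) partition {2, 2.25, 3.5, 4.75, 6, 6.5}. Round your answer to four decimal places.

0.9957

Subinterval widths: 0.25, 1.25, 1.25, 1.25, 0.5.
f(2) = 2/7, f(2.25) = 8/29, f(3.5) = 4/17, f(4.75) = 8/39, f(6) = 2/11, f(6.5) = 4/23.
On each subinterval the trapezoid contributes (Δt_i/2)·[f(t_{i-1}) + f(t_i)].
Sum ≈ 0.9957.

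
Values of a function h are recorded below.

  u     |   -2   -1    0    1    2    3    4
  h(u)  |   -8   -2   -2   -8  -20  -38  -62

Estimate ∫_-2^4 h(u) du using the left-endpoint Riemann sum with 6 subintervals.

Δu = 1.
Sum = 1·[(-8) + (-2) + (-2) + (-8) + (-20) + (-38)] = -78.

-78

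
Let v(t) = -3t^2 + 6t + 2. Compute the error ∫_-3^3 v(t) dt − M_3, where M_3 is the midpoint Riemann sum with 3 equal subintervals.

-6

Exact integral: ∫_-3^3 v(t) dt = -42.
M_3 = -36.
Error = -42 − (-36) = -6.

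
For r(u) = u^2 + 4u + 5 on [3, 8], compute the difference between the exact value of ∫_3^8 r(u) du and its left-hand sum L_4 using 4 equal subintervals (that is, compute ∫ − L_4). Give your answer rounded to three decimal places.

45.573

Exact integral: ∫_3^8 r(u) du ≈ 296.66667.
L_4 = 251.09375.
Error ≈ 296.66667 − 251.09375 ≈ 45.573.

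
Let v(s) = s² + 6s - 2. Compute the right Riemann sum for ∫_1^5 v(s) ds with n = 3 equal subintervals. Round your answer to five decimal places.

138.51852

Δs = (5 − 1)/3 = 4/3.
Right endpoints: 7/3, 11/3, 5.
v(7/3) = 157/9, v(11/3) = 301/9, v(5) = 53.
Sum = Δs · [v(7/3) + v(11/3) + v(5)].
Sum ≈ 138.51852.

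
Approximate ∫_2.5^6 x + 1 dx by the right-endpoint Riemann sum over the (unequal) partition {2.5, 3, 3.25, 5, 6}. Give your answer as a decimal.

Subinterval widths: 0.5, 0.25, 1.75, 1.
Right endpoints: 3, 3.25, 5, 6.
f(3) = 4, f(3.25) = 4.25, f(5) = 6, f(6) = 7.
Sum = Σ Δx_i · f(x_i).
Sum = 20.5625.

20.5625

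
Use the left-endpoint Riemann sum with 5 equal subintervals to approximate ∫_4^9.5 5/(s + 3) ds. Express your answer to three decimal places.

Δs = (9.5 − 4)/5 = 1.1.
Left endpoints: 4, 5.1, 6.2, 7.3, 8.4.
f(4) = 5/7, f(5.1) = 50/81, f(6.2) = 25/46, f(7.3) = 50/103, f(8.4) = 25/57.
Sum = Δs · [f(4) + f(5.1) + f(6.2) + f(7.3) + f(8.4)].
Sum ≈ 3.079.

3.079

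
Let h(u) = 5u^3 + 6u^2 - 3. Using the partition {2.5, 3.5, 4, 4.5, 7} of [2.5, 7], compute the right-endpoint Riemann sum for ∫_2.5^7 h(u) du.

Subinterval widths: 1, 0.5, 0.5, 2.5.
Right endpoints: 3.5, 4, 4.5, 7.
h(3.5) = 284.875, h(4) = 413, h(4.5) = 574.125, h(7) = 2006.
Sum = Σ Δu_i · h(u_i).
Sum = 5793.4375.

5793.4375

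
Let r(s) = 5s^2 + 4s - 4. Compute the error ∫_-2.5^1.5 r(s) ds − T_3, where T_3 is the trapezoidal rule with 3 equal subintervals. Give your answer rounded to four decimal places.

-5.9259

Exact integral: ∫_-2.5^1.5 r(s) ds ≈ 7.666667.
T_3 ≈ 13.592593.
Error ≈ 7.666667 − 13.592593 ≈ -5.9259.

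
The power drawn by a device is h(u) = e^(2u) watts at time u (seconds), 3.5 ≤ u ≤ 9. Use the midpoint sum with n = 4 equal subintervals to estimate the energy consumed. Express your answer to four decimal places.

24385512.4870

Δu = (9 − 3.5)/4 = 1.375.
Midpoints: 4.1875, 5.5625, 6.9375, 8.3125.
h(4.1875) ≈ 4337.2683, h(5.5625) ≈ 67846.2911, h(6.9375) ≈ 1061294.5558, h(8.3125) ≈ 16601440.0572.
Sum = Δu · [h(4.1875) + h(5.5625) + h(6.9375) + h(8.3125)].
Sum ≈ 24385512.4870.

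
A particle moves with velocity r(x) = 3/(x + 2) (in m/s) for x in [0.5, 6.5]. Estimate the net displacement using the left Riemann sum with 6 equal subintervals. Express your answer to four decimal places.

4.1308

Δx = (6.5 − 0.5)/6 = 1.
Left endpoints: 0.5, 1.5, 2.5, 3.5, 4.5, 5.5.
r(0.5) = 1.2, r(1.5) = 6/7, r(2.5) = 2/3, r(3.5) = 6/11, r(4.5) = 6/13, r(5.5) = 0.4.
Sum = Δx · [r(0.5) + r(1.5) + r(2.5) + ...].
Sum ≈ 4.1308.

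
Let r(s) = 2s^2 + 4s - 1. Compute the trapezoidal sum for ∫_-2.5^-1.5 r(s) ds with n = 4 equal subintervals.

Δs = (-1.5 − (-2.5))/4 = 0.25.
r(-2.5) = 1.5, r(-2.25) = 0.125, r(-2) = -1, r(-1.75) = -1.875, r(-1.5) = -2.5.
T_4 = (Δs/2)·[r(s_0) + 2r(s_1) + 2r(s_2) + 2r(s_3) + r(s_4)].
Sum = -0.8125.

-0.8125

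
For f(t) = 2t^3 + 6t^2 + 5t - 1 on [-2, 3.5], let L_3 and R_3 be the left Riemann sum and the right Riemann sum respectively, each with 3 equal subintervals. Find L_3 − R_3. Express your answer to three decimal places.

L_3 ≈ 52.40278.
R_3 ≈ 380.11111.
L_3 − R_3 ≈ -327.708.

-327.708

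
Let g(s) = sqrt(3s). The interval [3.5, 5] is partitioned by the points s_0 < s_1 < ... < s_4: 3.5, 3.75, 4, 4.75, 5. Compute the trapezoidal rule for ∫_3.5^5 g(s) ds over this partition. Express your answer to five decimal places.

Subinterval widths: 0.25, 0.25, 0.75, 0.25.
g(3.5) ≈ 3.24037, g(3.75) ≈ 3.35410, g(4) ≈ 3.46410, g(4.75) ≈ 3.77492, g(5) ≈ 3.87298.
On each subinterval the trapezoid contributes (Δs_i/2)·[g(s_{i-1}) + g(s_i)].
Sum ≈ 5.34720.

5.34720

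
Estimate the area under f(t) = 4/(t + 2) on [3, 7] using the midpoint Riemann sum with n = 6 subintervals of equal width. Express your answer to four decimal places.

2.3491

Δt = (7 − 3)/6 = 2/3.
Midpoints: 10/3, 4, 14/3, 16/3, 6, 20/3.
f(10/3) = 0.75, f(4) = 2/3, f(14/3) = 0.6, f(16/3) = 6/11, f(6) = 0.5, f(20/3) = 6/13.
Sum = Δt · [f(10/3) + f(4) + f(14/3) + ...].
Sum ≈ 2.3491.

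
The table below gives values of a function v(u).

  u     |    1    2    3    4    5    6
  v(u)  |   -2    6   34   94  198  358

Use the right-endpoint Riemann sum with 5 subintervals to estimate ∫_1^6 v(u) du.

Δu = 1.
Sum = 1·[6 + 34 + 94 + 198 + 358] = 690.

690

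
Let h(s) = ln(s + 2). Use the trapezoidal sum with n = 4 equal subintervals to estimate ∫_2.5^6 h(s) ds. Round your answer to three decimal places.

Δs = (6 − 2.5)/4 = 0.875.
h(2.5) ≈ 1.504, h(3.375) ≈ 1.682, h(4.25) ≈ 1.833, h(5.125) ≈ 1.964, h(6) ≈ 2.079.
T_4 = (Δs/2)·[h(s_0) + 2h(s_1) + 2h(s_2) + 2h(s_3) + h(s_4)].
Sum ≈ 6.361.

6.361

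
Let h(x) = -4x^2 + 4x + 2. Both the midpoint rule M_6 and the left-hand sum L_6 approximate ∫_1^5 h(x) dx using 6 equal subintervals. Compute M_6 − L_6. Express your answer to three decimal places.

-24.889

M_6 ≈ -108.74074.
L_6 ≈ -83.85185.
M_6 − L_6 ≈ -24.889.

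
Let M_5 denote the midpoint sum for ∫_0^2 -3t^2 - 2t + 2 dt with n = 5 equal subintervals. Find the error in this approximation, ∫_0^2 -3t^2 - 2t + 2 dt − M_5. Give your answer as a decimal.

Exact integral: ∫_0^2 f(t) dt = -8.
M_5 = -7.92.
Error = -8 − (-7.92) = -0.08.

-0.08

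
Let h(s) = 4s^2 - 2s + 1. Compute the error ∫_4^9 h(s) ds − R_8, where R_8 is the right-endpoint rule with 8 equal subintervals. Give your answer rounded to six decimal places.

Exact integral: ∫_4^9 h(s) ds ≈ 826.66666667.
R_8 = 906.09375.
Error ≈ 826.66666667 − 906.09375 ≈ -79.427083.

-79.427083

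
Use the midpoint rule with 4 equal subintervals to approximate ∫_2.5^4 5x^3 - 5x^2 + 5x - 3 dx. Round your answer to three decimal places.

Δx = (4 − 2.5)/4 = 0.375.
Midpoints: 2.6875, 3.0625, 3.4375, 3.8125.
f(2.6875) = 292367/4096, f(3.0625) = 446597/4096, f(3.4375) = 647987/4096, f(3.8125) = 903017/4096.
Sum = Δx · [f(2.6875) + f(3.0625) + f(3.4375) + f(3.8125)].
Sum ≈ 209.653.

209.653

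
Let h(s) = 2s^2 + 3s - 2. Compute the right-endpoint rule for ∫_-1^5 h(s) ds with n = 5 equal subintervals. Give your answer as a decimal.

Δs = (5 − (-1))/5 = 1.2.
Right endpoints: 0.2, 1.4, 2.6, 3.8, 5.
h(0.2) = -1.32, h(1.4) = 6.12, h(2.6) = 19.32, h(3.8) = 38.28, h(5) = 63.
Sum = Δs · [h(0.2) + h(1.4) + h(2.6) + h(3.8) + h(5)].
Sum = 150.48.

150.48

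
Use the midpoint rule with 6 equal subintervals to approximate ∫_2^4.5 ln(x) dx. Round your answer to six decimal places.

Δx = (4.5 − 2)/6 = 5/12.
Midpoints: 53/24, 2.625, 73/24, 83/24, 3.875, 103/24.
f(53/24) ≈ 0.792238, f(2.625) ≈ 0.965081, f(73/24) ≈ 1.112406, f(83/24) ≈ 1.240787, f(3.875) ≈ 1.354546, f(103/24) ≈ 1.456675.
Sum = Δx · [f(53/24) + f(2.625) + f(73/24) + ...].
Sum ≈ 2.884055.

2.884055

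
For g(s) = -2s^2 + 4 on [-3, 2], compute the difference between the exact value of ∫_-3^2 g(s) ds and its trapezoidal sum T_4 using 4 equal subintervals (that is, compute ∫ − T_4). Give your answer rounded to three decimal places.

Exact integral: ∫_-3^2 g(s) ds ≈ -3.33333.
T_4 = -5.9375.
Error ≈ -3.33333 − (-5.9375) ≈ 2.604.

2.604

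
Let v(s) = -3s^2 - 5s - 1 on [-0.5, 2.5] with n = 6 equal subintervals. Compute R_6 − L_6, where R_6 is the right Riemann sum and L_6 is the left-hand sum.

R_6 = -42.375.
L_6 = -25.875.
R_6 − L_6 = -16.5.

-16.5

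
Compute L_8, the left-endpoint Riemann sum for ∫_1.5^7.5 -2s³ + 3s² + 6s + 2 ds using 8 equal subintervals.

Δs = (7.5 − 1.5)/8 = 0.75.
Left endpoints: 1.5, 2.25, 3, 3.75, 4.5, 5.25, 6, 6.75.
f(1.5) = 11, f(2.25) = 7.90625, f(3) = -7, f(3.75) = -38.78125, f(4.5) = -92.5, f(5.25) = -173.21875, f(6) = -286, f(6.75) = -435.90625.
Sum = Δs · [f(1.5) + f(2.25) + f(3) + ...].
Sum = -760.875.

-760.875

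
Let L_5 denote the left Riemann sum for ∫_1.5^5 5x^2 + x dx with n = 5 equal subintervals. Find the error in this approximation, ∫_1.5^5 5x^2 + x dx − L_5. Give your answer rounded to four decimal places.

39.6083

Exact integral: ∫_1.5^5 f(x) dx ≈ 214.083333.
L_5 = 174.475.
Error ≈ 214.083333 − 174.475 ≈ 39.6083.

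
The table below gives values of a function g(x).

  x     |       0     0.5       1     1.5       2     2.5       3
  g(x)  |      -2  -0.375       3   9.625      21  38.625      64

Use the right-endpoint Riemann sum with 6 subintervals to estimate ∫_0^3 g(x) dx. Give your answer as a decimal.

67.9375

Δx = 0.5.
Sum = 0.5·[(-0.375) + 3 + 9.625 + 21 + 38.625 + 64] = 67.9375.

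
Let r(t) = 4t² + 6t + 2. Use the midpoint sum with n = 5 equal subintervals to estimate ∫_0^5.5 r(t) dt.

Δt = (5.5 − 0)/5 = 1.1.
Midpoints: 0.55, 1.65, 2.75, 3.85, 4.95.
r(0.55) = 6.51, r(1.65) = 22.79, r(2.75) = 48.75, r(3.85) = 84.39, r(4.95) = 129.71.
Sum = Δt · [r(0.55) + r(1.65) + r(2.75) + r(3.85) + r(4.95)].
Sum = 321.365.

321.365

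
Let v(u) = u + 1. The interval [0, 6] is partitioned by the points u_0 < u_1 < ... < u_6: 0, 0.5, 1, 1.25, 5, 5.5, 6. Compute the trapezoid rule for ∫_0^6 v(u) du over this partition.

24

Subinterval widths: 0.5, 0.5, 0.25, 3.75, 0.5, 0.5.
v(0) = 1, v(0.5) = 1.5, v(1) = 2, v(1.25) = 2.25, v(5) = 6, v(5.5) = 6.5, v(6) = 7.
On each subinterval the trapezoid contributes (Δu_i/2)·[v(u_{i-1}) + v(u_i)].
Sum = 24.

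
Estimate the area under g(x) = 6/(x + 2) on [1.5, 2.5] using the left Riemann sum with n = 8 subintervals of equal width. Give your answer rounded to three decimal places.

Δx = (2.5 − 1.5)/8 = 0.125.
Left endpoints: 1.5, 1.625, 1.75, 1.875, 2, 2.125, 2.25, 2.375.
g(1.5) = 12/7, g(1.625) = 48/29, g(1.75) = 1.6, g(1.875) = 48/31, g(2) = 1.5, g(2.125) = 16/11, g(2.25) = 24/17, g(2.375) = 48/35.
Sum = Δx · [g(1.5) + g(1.625) + g(1.75) + ...].
Sum ≈ 1.532.

1.532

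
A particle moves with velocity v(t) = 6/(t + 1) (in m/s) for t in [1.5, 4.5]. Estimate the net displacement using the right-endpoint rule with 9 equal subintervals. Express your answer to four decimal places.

4.5196

Δt = (4.5 − 1.5)/9 = 1/3.
Right endpoints: 11/6, 13/6, 2.5, 17/6, 19/6, 3.5, 23/6, 25/6, 4.5.
v(11/6) = 36/17, v(13/6) = 36/19, v(2.5) = 12/7, v(17/6) = 36/23, v(19/6) = 1.44, v(3.5) = 4/3, v(23/6) = 36/29, v(25/6) = 36/31, v(4.5) = 12/11.
Sum = Δt · [v(11/6) + v(13/6) + v(2.5) + ...].
Sum ≈ 4.5196.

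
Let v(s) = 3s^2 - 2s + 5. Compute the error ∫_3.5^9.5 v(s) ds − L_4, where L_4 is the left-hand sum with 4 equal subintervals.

Exact integral: ∫_3.5^9.5 v(s) ds = 766.5.
L_4 = 606.75.
Error = 766.5 − 606.75 = 159.75.

159.75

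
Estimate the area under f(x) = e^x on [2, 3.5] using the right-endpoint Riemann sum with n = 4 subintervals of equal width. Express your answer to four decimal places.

Δx = (3.5 − 2)/4 = 0.375.
Right endpoints: 2.375, 2.75, 3.125, 3.5.
f(2.375) ≈ 10.7510, f(2.75) ≈ 15.6426, f(3.125) ≈ 22.7599, f(3.5) ≈ 33.1155.
Sum = Δx · [f(2.375) + f(2.75) + f(3.125) + f(3.5)].
Sum ≈ 30.8509.

30.8509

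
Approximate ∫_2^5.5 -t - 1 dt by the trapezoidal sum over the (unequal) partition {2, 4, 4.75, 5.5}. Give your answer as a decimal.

Subinterval widths: 2, 0.75, 0.75.
f(2) = -3, f(4) = -5, f(4.75) = -5.75, f(5.5) = -6.5.
On each subinterval the trapezoid contributes (Δt_i/2)·[f(t_{i-1}) + f(t_i)].
Sum = -16.625.

-16.625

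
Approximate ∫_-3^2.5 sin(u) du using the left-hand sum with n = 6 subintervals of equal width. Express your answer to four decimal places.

Δu = (2.5 − (-3))/6 = 11/12.
Left endpoints: -3, -25/12, -7/6, -0.25, 2/3, 19/12.
f(-3) ≈ -0.1411, f(-25/12) ≈ -0.8715, f(-7/6) ≈ -0.9194, f(-0.25) ≈ -0.2474, f(2/3) ≈ 0.6184, f(19/12) ≈ 0.9999.
Sum = Δu · [f(-3) + f(-25/12) + f(-7/6) + ...].
Sum ≈ -0.5144.

-0.5144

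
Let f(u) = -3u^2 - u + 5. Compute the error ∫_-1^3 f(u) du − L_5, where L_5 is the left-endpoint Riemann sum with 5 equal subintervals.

-9.92

Exact integral: ∫_-1^3 f(u) du = -12.
L_5 = -2.08.
Error = -12 − (-2.08) = -9.92.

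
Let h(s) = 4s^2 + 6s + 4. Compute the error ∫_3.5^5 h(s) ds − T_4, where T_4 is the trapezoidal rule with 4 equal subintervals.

-0.140625

Exact integral: ∫_3.5^5 h(s) ds = 153.75.
T_4 = 153.890625.
Error = 153.75 − 153.890625 = -0.140625.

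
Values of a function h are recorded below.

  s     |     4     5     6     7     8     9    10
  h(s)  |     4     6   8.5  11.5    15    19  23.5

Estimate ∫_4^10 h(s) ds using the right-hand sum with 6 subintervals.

Δs = 1.
Sum = 1·[6 + 8.5 + 11.5 + 15 + 19 + 23.5] = 83.5.

83.5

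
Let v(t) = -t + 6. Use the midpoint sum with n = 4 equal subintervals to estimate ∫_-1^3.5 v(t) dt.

21.375

Δt = (3.5 − (-1))/4 = 1.125.
Midpoints: -0.4375, 0.6875, 1.8125, 2.9375.
v(-0.4375) = 6.4375, v(0.6875) = 5.3125, v(1.8125) = 4.1875, v(2.9375) = 3.0625.
Sum = Δt · [v(-0.4375) + v(0.6875) + v(1.8125) + v(2.9375)].
Sum = 21.375.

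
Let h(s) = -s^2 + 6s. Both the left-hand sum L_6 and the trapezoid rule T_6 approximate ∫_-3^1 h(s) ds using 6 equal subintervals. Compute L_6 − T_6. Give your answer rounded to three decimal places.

-10.667

L_6 ≈ -44.29630.
T_6 ≈ -33.62963.
L_6 − T_6 ≈ -10.667.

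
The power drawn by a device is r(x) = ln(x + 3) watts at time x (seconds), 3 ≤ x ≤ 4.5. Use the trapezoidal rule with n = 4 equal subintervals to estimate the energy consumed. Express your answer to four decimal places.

Δx = (4.5 − 3)/4 = 0.375.
r(3) ≈ 1.7918, r(3.375) ≈ 1.8524, r(3.75) ≈ 1.9095, r(4.125) ≈ 1.9636, r(4.5) ≈ 2.0149.
T_4 = (Δx/2)·[r(x_0) + 2r(x_1) + 2r(x_2) + 2r(x_3) + r(x_4)].
Sum ≈ 2.8608.

2.8608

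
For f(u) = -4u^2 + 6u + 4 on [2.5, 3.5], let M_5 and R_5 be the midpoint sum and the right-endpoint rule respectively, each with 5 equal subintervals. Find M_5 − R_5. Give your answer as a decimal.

1.84

M_5 = -14.32.
R_5 = -16.16.
M_5 − R_5 = 1.84.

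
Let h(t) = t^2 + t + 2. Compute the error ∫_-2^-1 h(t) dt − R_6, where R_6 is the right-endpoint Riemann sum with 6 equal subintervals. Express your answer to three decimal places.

Exact integral: ∫_-2^-1 h(t) dt ≈ 2.83333.
R_6 ≈ 2.67130.
Error ≈ 2.83333 − 2.67130 ≈ 0.162.

0.162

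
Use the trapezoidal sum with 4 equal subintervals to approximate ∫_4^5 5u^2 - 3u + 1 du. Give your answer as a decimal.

Δu = (5 − 4)/4 = 0.25.
f(4) = 69, f(4.25) = 78.5625, f(4.5) = 88.75, f(4.75) = 99.5625, f(5) = 111.
T_4 = (Δu/2)·[f(u_0) + 2f(u_1) + 2f(u_2) + 2f(u_3) + f(u_4)].
Sum = 89.21875.

89.21875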